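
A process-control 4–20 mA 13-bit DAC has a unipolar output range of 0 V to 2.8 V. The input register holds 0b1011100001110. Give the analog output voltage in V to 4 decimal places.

2.0173 V

LSB = 2.8 V / 2^13 = 341.80 µV.
Code 0b1011100001110 = 5902 decimal.
V_out = 0 + 5902 × 0.000341797 V = 2.01729 V.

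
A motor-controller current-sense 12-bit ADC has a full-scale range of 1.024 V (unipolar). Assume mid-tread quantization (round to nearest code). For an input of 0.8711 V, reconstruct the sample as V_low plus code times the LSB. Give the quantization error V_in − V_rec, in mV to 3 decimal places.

0.100 mV

Step size: 1.024 V ÷ 2^12 = 250.00 µV.
(V_in − V_low)/LSB = (0.8711 − 0)/0.00025 = 3484.4000 → code 3484 (round).
Reconstructed: 0.871 V.
V_in − V_rec = 0.0001 V = 0.100 mV.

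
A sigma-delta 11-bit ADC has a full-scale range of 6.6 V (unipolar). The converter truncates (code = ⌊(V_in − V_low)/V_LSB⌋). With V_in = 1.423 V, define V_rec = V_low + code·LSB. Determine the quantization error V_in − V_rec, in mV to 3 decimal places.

1.809 mV

One LSB is 6.6 V / 2048 = 3.223 mV.
(V_in − V_low)/LSB = (1.423 − 0)/0.00322266 = 441.5612 → code 441 (floor).
V_rec = 0 + 441·0.00322266 = 1.4211914 V.
Difference: 0.00180859 V → 1.809 mV.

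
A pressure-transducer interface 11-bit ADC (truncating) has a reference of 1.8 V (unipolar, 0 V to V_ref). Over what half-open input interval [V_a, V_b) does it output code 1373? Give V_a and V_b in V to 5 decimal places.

[1.20674 V, 1.20762 V)

LSB = 1.8/2^11 = 0.879 mV.
V_a = V_low + 1373·LSB = 1.20674 V; V_b = V_low + 1374·LSB = 1.20762 V.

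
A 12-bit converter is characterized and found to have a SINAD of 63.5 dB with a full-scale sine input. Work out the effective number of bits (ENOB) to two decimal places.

10.26 bits

ENOB = (SINAD − 1.76) / 6.02 = (63.5 − 1.76)/6.02 = 10.256.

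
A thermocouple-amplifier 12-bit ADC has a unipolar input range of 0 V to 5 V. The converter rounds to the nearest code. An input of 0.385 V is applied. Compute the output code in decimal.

code 315

LSB = 5 V / 4096 = 1.221 mV.
(V_in − V_low)/LSB = (0.385 − 0) / 0.0012207 = 315.392.
round(315.392) = 315.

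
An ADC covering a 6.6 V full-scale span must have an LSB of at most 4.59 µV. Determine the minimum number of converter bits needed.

Number of steps required ≥ 6.6 V / 4.59 µV = 1437908.50.
Need 2^N ≥ 1437908.50; 2^20 = 1048576, 2^21 = 2097152.
Minimum N = 21.

21 bits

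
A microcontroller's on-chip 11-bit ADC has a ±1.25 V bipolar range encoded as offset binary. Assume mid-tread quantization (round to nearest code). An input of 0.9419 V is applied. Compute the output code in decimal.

Full-scale span = 2.5 V; LSB = 2.5/2^11 = 1.221 mV.
(V_in − V_low)/LSB = (0.9419 − (−1.25)) / 0.0012207 = 1795.604.
round(1795.604) = 1796.

code 1796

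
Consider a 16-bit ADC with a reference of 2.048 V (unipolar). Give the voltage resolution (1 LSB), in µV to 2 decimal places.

31.25 µV

Full-scale span = 2.048 V.
LSB = 2.048 / 2^16 = 2.048 / 65536 = 3.125e-05 V = 31.25 µV.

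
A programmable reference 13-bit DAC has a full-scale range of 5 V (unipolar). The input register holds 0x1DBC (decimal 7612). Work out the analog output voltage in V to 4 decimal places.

4.6460 V

LSB = 5 V / 2^13 = 0.610 mV.
Code 0x1DBC = 7612 decimal.
V_out = 0 + 7612 × 0.000610352 V = 4.646 V.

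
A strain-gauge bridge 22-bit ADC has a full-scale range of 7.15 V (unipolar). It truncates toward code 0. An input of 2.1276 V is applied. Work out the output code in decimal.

LSB = 7.15 V / 4194304 = 1.70 µV.
(2.1276 − 0) / 1.70469e-06 = 1248084.083 LSBs.
So the output code is 1248084.

code 1248084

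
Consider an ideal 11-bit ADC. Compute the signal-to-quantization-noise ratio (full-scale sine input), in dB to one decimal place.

68.0 dB

SNR ≈ 6.02·N + 1.76 dB = 6.02·11 + 1.76 = 67.98 dB.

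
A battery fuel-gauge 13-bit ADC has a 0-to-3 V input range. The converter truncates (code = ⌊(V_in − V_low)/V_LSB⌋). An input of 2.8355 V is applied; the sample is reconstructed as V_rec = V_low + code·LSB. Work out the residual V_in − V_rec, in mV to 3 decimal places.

One LSB is 3 V / 8192 = 366.21 µV.
(V_in − V_low)/LSB = (2.8355 − 0)/0.000366211 = 7742.8053 → code 7742 (floor).
Reconstructed: 2.8352051 V.
Error = 2.8355 − 2.8352051 = 0.000294922 V = 0.295 mV.

0.295 mV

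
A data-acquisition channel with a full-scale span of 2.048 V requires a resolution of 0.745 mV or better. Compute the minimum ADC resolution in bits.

Number of steps required ≥ 2.048 V / 0.745 mV = 2748.99.
Need 2^N ≥ 2748.99; 2^11 = 2048, 2^12 = 4096.
Minimum N = 12.

12 bits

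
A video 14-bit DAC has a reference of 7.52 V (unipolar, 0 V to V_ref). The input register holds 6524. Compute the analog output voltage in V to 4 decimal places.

2.9944 V

LSB = 7.52 V / 2^14 = 458.98 µV.
V_out = 0 + 6524 × 0.000458984 V = 2.99441 V.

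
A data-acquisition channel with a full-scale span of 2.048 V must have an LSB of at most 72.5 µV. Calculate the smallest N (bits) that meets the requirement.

15 bits

Number of steps required ≥ 2.048 V / 72.5 µV = 28248.28.
Need 2^N ≥ 28248.28; 2^14 = 16384, 2^15 = 32768.
Minimum N = 15.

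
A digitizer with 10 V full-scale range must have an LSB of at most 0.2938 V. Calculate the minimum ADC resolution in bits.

Number of steps required ≥ 10 V / 0.2938 V = 34.04.
Need 2^N ≥ 34.04; 2^5 = 32, 2^6 = 64.
Minimum N = 6.

6 bits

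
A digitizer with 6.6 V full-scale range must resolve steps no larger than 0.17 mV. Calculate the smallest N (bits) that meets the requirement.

Number of steps required ≥ 6.6 V / 0.17 mV = 38823.53.
Need 2^N ≥ 38823.53; 2^15 = 32768, 2^16 = 65536.
Minimum N = 16.

16 bits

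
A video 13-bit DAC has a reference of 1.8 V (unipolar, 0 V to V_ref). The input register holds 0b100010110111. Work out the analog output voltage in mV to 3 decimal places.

LSB = 1.8 V / 2^13 = 219.73 µV.
Code 0b100010110111 = 2231 decimal.
V_out = 0 + 2231 × 0.000219727 V = 0.49021 V.
= 490.210 mV.

490.210 mV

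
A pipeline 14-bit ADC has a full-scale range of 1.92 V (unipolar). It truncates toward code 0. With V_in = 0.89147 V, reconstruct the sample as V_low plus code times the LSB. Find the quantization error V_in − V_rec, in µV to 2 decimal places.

24.69 µV

LSB = 1.92/2^14 = 117.19 µV.
(V_in − V_low)/LSB = (0.89147 − 0)/0.000117187 = 7607.2107 → code 7607 (floor).
Reconstructed: 0.89144531 V.
Difference: 2.46875e-05 V → 24.69 µV.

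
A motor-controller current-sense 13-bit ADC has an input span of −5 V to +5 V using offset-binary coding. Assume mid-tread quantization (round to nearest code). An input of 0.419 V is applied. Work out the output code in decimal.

LSB = 10 V / 8192 = 1.221 mV.
(V_in − V_low)/LSB = (0.419 − (−5)) / 0.0012207 = 4439.245.
So the output code is 4439.

code 4439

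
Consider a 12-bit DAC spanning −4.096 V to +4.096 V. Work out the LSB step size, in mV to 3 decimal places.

Full-scale span = 8.192 V.
LSB = 8.192 / 2^12 = 8.192 / 4096 = 0.002 V = 2.000 mV.

2.000 mV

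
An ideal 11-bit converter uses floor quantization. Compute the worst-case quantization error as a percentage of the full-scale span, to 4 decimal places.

0.0488 %

Truncating → worst-case error = 1 LSB = V_FS/2^11, so 100/2048 = 0.0488281 % of full scale.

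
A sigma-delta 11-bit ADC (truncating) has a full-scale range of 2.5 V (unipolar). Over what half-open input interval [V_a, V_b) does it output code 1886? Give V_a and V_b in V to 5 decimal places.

LSB = 2.5/2^11 = 1.221 mV.
V_a = V_low + 1886·LSB = 2.30225 V; V_b = V_low + 1887·LSB = 2.30347 V.

[2.30225 V, 2.30347 V)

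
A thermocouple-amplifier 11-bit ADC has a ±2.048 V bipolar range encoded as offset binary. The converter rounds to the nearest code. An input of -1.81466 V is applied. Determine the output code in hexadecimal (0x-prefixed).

code 0x75 (decimal 117)

Full-scale span = 4.096 V; LSB = 4.096/2^11 = 2.000 mV.
(-1.81466 − (−2.048)) / 0.002 = 116.670 LSBs.
So the output code is 117.
In hexadecimal (0x-prefixed): 0x75.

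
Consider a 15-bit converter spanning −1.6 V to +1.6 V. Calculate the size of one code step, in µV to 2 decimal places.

Full-scale span = 3.2 V.
LSB = 3.2 / 2^15 = 3.2 / 32768 = 9.76563e-05 V = 97.66 µV.

97.66 µV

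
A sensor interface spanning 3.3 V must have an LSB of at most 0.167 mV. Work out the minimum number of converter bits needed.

15 bits

Number of steps required ≥ 3.3 V / 0.167 mV = 19760.48.
Need 2^N ≥ 19760.48; 2^14 = 16384, 2^15 = 32768.
Minimum N = 15.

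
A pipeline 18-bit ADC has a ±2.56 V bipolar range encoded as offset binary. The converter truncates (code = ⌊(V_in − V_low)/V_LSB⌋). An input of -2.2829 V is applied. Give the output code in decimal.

code 14187

With 262144 levels over 5.12 V, one step is 19.53 µV.
(V_in − V_low)/LSB = (-2.2829 − (−2.56)) / 1.95313e-05 = 14187.520.
⌊·⌋(14187.520) = 14187.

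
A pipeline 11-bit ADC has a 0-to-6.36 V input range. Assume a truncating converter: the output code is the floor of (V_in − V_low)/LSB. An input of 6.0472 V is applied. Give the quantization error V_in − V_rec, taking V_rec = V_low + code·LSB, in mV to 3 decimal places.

0.852 mV

LSB = 6.36/2^11 = 3.105 mV.
(6.0472 − 0)/0.00310547 = 1947.2745; ⌊·⌋ gives code 1947.
V_rec = 0 + 1947·0.00310547 = 6.0463477 V.
V_in − V_rec = 0.000852344 V = 0.852 mV.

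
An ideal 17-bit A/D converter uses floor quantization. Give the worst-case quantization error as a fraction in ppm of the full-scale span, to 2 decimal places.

Truncating → worst-case error = 1 LSB = V_FS/2^17, so 1e+06/131072 = 7.62939 ppm of full scale.

7.63 ppm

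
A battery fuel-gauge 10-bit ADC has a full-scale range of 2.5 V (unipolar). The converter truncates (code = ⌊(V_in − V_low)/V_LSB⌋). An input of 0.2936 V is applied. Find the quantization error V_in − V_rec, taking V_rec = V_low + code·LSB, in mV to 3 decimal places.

0.631 mV

One LSB is 2.5 V / 1024 = 2.441 mV.
(V_in − V_low)/LSB = (0.2936 − 0)/0.00244141 = 120.2586 → code 120 (floor).
V_rec = 0 + 120·0.00244141 = 0.29296875 V.
V_in − V_rec = 0.00063125 V = 0.631 mV.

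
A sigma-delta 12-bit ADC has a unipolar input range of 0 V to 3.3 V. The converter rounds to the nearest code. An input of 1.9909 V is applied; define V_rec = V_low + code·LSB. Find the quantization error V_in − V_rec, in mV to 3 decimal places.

0.104 mV

One LSB is 3.3 V / 4096 = 0.806 mV.
(V_in − V_low)/LSB = (1.9909 − 0)/0.000805664 = 2471.1292 → code 2471 (round).
Code 2471 maps back to 0 + 2471×0.000805664 V = 1.9907959 V.
Error = 1.9909 − 1.9907959 = 0.000104102 V = 0.104 mV.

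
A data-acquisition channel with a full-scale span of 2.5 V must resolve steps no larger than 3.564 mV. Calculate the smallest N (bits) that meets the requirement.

Number of steps required ≥ 2.5 V / 3.564 mV = 701.46.
Need 2^N ≥ 701.46; 2^9 = 512, 2^10 = 1024.
Minimum N = 10.

10 bits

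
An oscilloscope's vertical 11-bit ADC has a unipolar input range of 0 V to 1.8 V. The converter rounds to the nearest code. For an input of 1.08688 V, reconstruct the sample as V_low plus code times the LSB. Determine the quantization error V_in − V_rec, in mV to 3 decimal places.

-0.327 mV

LSB = 1.8/2^11 = 0.879 mV.
Scaled input = 1236.6279 LSBs, so code = 1237.
Reconstructed: 1.087207 V.
Difference: -0.000327031 V → -0.327 mV.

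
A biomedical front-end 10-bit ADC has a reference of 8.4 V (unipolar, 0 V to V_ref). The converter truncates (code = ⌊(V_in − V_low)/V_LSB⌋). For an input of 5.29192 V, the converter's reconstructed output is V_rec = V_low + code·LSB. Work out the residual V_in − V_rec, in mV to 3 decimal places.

0.904 mV

Step size: 8.4 V ÷ 2^10 = 8.203 mV.
(5.29192 − 0)/0.00820313 = 645.1102; ⌊·⌋ gives code 645.
Code 645 maps back to 0 + 645×0.00820313 V = 5.2910156 V.
Error = 5.29192 − 5.2910156 = 0.000904375 V = 0.904 mV.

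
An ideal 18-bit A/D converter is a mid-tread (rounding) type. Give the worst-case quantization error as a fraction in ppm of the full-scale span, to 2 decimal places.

Rounding → worst-case error = ½ LSB = V_FS/2^19, so 1e+06/524288 = 1.90735 ppm of full scale.

1.91 ppm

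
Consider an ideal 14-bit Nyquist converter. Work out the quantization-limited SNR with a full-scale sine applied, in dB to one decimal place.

86.0 dB

SNR ≈ 6.02·N + 1.76 dB = 6.02·14 + 1.76 = 86.04 dB.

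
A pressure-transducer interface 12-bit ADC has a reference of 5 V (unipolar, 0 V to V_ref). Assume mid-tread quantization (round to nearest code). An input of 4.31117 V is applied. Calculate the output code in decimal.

code 3532

With 4096 levels over 5 V, one step is 1.221 mV.
(4.31117 − 0) / 0.0012207 = 3531.710 LSBs.
So the output code is 3532.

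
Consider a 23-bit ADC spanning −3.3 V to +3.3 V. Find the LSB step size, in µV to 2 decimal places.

Full-scale span = 6.6 V.
LSB = 6.6 / 2^23 = 6.6 / 8388608 = 7.86781e-07 V = 0.79 µV.

0.79 µV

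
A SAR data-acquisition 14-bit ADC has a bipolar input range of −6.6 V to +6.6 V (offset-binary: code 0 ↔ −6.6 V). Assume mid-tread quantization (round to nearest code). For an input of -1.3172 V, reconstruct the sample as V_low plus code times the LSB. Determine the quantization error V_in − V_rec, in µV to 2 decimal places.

60.74 µV

One LSB is 13.2 V / 16384 = 0.806 mV.
(V_in − V_low)/LSB = (-1.3172 − (−6.6))/0.000805664 = 6557.0754 → code 6557 (round).
Code 6557 maps back to (−6.6) + 6557×0.000805664 V = -1.3172607 V.
V_in − V_rec = 6.07422e-05 V = 60.74 µV.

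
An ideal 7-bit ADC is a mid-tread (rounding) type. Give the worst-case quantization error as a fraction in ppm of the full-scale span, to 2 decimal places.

Rounding → worst-case error = ½ LSB = V_FS/2^8, so 1e+06/256 = 3906.25 ppm of full scale.

3906.25 ppm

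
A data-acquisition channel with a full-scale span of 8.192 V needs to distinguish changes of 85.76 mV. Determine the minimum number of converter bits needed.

Number of steps required ≥ 8.192 V / 85.76 mV = 95.52.
Need 2^N ≥ 95.52; 2^6 = 64, 2^7 = 128.
Minimum N = 7.

7 bits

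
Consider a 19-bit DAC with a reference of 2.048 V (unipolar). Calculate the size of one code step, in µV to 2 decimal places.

Full-scale span = 2.048 V.
LSB = 2.048 / 2^19 = 2.048 / 524288 = 3.90625e-06 V = 3.91 µV.

3.91 µV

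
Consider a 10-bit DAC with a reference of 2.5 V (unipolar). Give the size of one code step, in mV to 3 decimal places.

2.441 mV

Full-scale span = 2.5 V.
LSB = 2.5 / 2^10 = 2.5 / 1024 = 0.00244141 V = 2.441 mV.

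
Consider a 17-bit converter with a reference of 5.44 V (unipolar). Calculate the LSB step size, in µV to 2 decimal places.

Full-scale span = 5.44 V.
LSB = 5.44 / 2^17 = 5.44 / 131072 = 4.15039e-05 V = 41.50 µV.

41.50 µV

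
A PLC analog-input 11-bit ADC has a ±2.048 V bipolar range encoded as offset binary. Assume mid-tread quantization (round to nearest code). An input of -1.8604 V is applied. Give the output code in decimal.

Full-scale span = 4.096 V; LSB = 4.096/2^11 = 2.000 mV.
Input sits at 93.800 steps above V_low.
Round → code 94.

code 94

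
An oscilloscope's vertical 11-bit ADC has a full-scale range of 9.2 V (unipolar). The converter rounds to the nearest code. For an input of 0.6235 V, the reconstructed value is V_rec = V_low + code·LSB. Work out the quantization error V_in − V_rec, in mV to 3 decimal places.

One LSB is 9.2 V / 2048 = 4.492 mV.
(0.6235 − 0)/0.00449219 = 138.7965; round gives code 139.
V_rec = 0 + 139·0.00449219 = 0.62441406 V.
V_in − V_rec = -0.000914063 V = -0.914 mV.

-0.914 mV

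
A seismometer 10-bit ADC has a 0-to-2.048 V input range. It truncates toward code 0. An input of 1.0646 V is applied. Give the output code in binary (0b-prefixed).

code 0b1000010100 (decimal 532)

With 1024 levels over 2.048 V, one step is 2.000 mV.
(V_in − V_low)/LSB = (1.0646 − 0) / 0.002 = 532.300.
⌊·⌋(532.300) = 532.
In binary (0b-prefixed): 0b1000010100.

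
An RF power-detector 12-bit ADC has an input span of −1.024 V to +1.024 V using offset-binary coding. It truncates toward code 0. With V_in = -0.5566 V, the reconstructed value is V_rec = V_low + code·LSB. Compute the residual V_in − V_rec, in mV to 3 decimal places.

0.400 mV

LSB = 2.048/2^12 = 0.500 mV.
Scaled input = 934.8000 LSBs, so code = 934.
Reconstructed: -0.557 V.
Difference: 0.0004 V → 0.400 mV.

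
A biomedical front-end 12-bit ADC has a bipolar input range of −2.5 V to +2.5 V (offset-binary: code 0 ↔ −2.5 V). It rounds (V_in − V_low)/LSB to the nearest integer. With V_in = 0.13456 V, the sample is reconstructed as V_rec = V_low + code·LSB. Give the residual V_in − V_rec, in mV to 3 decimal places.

Step size: 5 V ÷ 2^12 = 1.221 mV.
(V_in − V_low)/LSB = (0.13456 − (−2.5))/0.0012207 = 2158.2316 → code 2158 (round).
Reconstructed: 0.13427734 V.
Error = 0.13456 − 0.13427734 = 0.000282656 V = 0.283 mV.

0.283 mV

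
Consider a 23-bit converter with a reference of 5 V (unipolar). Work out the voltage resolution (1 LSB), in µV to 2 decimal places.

0.60 µV

Full-scale span = 5 V.
LSB = 5 / 2^23 = 5 / 8388608 = 5.96046e-07 V = 0.60 µV.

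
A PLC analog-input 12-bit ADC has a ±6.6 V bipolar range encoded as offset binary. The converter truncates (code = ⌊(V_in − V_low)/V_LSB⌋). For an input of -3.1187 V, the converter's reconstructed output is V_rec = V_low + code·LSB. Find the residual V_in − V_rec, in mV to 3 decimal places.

0.831 mV

LSB = 13.2/2^12 = 3.223 mV.
(-3.1187 − (−6.6))/0.00322266 = 1080.2579; ⌊·⌋ gives code 1080.
Code 1080 maps back to (−6.6) + 1080×0.00322266 V = -3.1195313 V.
V_in − V_rec = 0.00083125 V = 0.831 mV.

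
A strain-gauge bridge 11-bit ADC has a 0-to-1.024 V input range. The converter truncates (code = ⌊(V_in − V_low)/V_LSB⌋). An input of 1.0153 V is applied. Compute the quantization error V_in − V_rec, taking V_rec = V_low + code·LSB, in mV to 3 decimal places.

0.300 mV

One LSB is 1.024 V / 2048 = 0.500 mV.
Scaled input = 2030.6000 LSBs, so code = 2030.
V_rec = 0 + 2030·0.0005 = 1.015 V.
Error = 1.0153 − 1.015 = 0.0003 V = 0.300 mV.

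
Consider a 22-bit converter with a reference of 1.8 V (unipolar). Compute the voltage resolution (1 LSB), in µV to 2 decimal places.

Full-scale span = 1.8 V.
LSB = 1.8 / 2^22 = 1.8 / 4194304 = 4.29153e-07 V = 0.43 µV.

0.43 µV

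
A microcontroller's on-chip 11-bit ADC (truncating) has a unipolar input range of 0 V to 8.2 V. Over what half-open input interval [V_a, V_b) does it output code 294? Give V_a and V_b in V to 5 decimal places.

[1.17715 V, 1.18115 V)

LSB = 8.2/2^11 = 4.004 mV.
V_a = V_low + 294·LSB = 1.17715 V; V_b = V_low + 295·LSB = 1.18115 V.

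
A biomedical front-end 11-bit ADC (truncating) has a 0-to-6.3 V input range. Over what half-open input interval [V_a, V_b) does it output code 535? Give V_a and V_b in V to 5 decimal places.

[1.64575 V, 1.64883 V)

LSB = 6.3/2^11 = 3.076 mV.
V_a = V_low + 535·LSB = 1.64575 V; V_b = V_low + 536·LSB = 1.64883 V.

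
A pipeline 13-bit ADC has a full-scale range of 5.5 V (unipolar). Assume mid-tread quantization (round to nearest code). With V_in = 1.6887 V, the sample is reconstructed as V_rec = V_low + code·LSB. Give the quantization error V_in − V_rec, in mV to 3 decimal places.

0.162 mV

LSB = 5.5/2^13 = 0.671 mV.
(V_in − V_low)/LSB = (1.6887 − 0)/0.000671387 = 2515.2419 → code 2515 (round).
Code 2515 maps back to 0 + 2515×0.000671387 V = 1.6885376 V.
Error = 1.6887 − 1.6885376 = 0.000162402 V = 0.162 mV.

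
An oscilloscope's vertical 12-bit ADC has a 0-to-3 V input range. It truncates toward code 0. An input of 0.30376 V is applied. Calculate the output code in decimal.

code 414

With 4096 levels over 3 V, one step is 0.732 mV.
(V_in − V_low)/LSB = (0.30376 − 0) / 0.000732422 = 414.734.
So the output code is 414.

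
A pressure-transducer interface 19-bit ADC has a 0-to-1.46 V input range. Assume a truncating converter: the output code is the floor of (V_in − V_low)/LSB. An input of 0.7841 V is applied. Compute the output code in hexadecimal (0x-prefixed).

code 0x44BE3 (decimal 281571)

Full-scale span = 1.46 V; LSB = 1.46/2^19 = 2.78 µV.
(0.7841 − 0) / 2.78473e-06 = 281571.384 LSBs.
⌊·⌋(281571.384) = 281571.
In hexadecimal (0x-prefixed): 0x44BE3.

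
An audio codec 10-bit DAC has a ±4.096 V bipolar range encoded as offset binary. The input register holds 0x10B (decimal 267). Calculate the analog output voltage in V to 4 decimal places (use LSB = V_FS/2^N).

-1.9600 V

LSB = 8.192 V / 2^10 = 8.000 mV.
Code 0x10B = 267 decimal.
V_out = (−4.096) + 267 × 0.008 V = -1.96 V.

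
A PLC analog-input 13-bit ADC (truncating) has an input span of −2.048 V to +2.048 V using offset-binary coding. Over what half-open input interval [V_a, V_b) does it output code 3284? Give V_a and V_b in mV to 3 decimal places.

[-406.000 mV, -405.500 mV)

LSB = 4.096/2^13 = 0.500 mV.
V_a = V_low + 3284·LSB = -0.406 V; V_b = V_low + 3285·LSB = -0.4055 V.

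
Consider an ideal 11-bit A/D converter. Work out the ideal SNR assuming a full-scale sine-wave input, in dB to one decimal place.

68.0 dB

SNR ≈ 6.02·N + 1.76 dB = 6.02·11 + 1.76 = 67.98 dB.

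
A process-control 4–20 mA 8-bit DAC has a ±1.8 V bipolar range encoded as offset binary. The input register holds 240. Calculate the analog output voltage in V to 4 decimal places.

LSB = 3.6 V / 2^8 = 14.062 mV.
V_out = (−1.8) + 240 × 0.0140625 V = 1.575 V.

1.5750 V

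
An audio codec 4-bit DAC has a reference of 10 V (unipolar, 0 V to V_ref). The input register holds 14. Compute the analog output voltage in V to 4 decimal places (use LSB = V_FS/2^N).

8.7500 V

LSB = 10 V / 2^4 = 0.6250 V.
V_out = 0 + 14 × 0.625 V = 8.75 V.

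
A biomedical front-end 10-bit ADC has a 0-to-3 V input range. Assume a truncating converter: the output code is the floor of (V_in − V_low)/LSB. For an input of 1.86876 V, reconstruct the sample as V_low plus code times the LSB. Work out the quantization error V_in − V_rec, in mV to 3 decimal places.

2.549 mV

Step size: 3 V ÷ 2^10 = 2.930 mV.
(1.86876 − 0)/0.00292969 = 637.8701; ⌊·⌋ gives code 637.
V_rec = 0 + 637·0.00292969 = 1.8662109 V.
Error = 1.86876 − 1.8662109 = 0.00254906 V = 2.549 mV.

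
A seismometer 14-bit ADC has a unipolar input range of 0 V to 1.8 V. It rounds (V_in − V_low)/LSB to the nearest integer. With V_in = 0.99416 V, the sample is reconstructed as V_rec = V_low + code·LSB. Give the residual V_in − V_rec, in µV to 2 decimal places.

One LSB is 1.8 V / 16384 = 109.86 µV.
Scaled input = 9049.0652 LSBs, so code = 9049.
V_rec = 0 + 9049·0.000109863 = 0.99415283 V.
Error = 0.99416 − 0.99415283 = 7.16797e-06 V = 7.17 µV.

7.17 µV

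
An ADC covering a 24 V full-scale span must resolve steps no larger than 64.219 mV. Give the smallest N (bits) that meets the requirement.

9 bits

Number of steps required ≥ 24 V / 64.219 mV = 373.72.
Need 2^N ≥ 373.72; 2^8 = 256, 2^9 = 512.
Minimum N = 9.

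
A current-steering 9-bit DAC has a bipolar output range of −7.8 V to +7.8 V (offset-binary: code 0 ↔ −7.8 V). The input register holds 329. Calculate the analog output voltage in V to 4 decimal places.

LSB = 15.6 V / 2^9 = 30.469 mV.
V_out = (−7.8) + 329 × 0.0304687 V = 2.22422 V.

2.2242 V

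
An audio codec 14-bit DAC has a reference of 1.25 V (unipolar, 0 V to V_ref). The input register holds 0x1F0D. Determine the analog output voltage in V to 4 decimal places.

0.6065 V

LSB = 1.25 V / 2^14 = 76.29 µV.
Code 0x1F0D = 7949 decimal.
V_out = 0 + 7949 × 7.62939e-05 V = 0.606461 V.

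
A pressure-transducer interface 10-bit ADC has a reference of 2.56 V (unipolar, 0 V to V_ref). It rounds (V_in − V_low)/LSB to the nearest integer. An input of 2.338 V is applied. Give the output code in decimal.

With 1024 levels over 2.56 V, one step is 2.500 mV.
(V_in − V_low)/LSB = (2.338 − 0) / 0.0025 = 935.200.
round(935.200) = 935.

code 935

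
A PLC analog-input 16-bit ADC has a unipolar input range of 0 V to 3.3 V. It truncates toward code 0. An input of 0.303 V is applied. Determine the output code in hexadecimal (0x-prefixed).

LSB = 3.3 V / 65536 = 50.35 µV.
(V_in − V_low)/LSB = (0.303 − 0) / 5.0354e-05 = 6017.396.
So the output code is 6017.
In hexadecimal (0x-prefixed): 0x1781.

code 0x1781 (decimal 6017)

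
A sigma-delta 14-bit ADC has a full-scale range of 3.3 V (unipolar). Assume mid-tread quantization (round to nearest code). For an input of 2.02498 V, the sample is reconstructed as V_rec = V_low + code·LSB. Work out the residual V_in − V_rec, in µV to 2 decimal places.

-56.62 µV

One LSB is 3.3 V / 16384 = 201.42 µV.
(2.02498 − 0)/0.000201416 = 10053.7189; round gives code 10054.
V_rec = 0 + 10054·0.000201416 = 2.0250366 V.
V_in − V_rec = -5.66211e-05 V = -56.62 µV.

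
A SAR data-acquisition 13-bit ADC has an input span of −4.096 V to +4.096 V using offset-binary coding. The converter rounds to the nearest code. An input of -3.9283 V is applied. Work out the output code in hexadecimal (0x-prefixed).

code 0xA8 (decimal 168)

LSB = 8.192 V / 8192 = 1.000 mV.
Input sits at 167.700 steps above V_low.
So the output code is 168.
In hexadecimal (0x-prefixed): 0xA8.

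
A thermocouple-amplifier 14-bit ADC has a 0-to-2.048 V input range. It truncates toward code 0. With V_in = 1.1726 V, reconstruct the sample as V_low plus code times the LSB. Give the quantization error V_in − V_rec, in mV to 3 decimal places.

0.100 mV

LSB = 2.048/2^14 = 125.00 µV.
(1.1726 − 0)/0.000125 = 9380.8000; ⌊·⌋ gives code 9380.
Code 9380 maps back to 0 + 9380×0.000125 V = 1.1725 V.
V_in − V_rec = 0.0001 V = 0.100 mV.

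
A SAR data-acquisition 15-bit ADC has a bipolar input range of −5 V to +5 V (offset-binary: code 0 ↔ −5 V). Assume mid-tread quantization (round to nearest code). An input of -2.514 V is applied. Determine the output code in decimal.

code 8146

With 32768 levels over 10 V, one step is 305.18 µV.
Input sits at 8146.125 steps above V_low.
round(8146.125) = 8146.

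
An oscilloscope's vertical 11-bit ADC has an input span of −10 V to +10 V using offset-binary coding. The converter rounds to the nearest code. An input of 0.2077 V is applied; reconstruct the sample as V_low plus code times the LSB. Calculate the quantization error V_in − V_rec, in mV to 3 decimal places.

2.622 mV

LSB = 20/2^11 = 9.766 mV.
Scaled input = 1045.2685 LSBs, so code = 1045.
Reconstructed: 0.20507812 V.
Difference: 0.00262188 V → 2.622 mV.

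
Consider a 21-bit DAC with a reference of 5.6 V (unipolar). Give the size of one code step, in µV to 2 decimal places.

Full-scale span = 5.6 V.
LSB = 5.6 / 2^21 = 5.6 / 2097152 = 2.67029e-06 V = 2.67 µV.

2.67 µV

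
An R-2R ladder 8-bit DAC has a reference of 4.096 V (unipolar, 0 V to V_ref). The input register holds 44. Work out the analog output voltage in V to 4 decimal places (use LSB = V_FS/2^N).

LSB = 4.096 V / 2^8 = 16.000 mV.
V_out = 0 + 44 × 0.016 V = 0.704 V.

0.7040 V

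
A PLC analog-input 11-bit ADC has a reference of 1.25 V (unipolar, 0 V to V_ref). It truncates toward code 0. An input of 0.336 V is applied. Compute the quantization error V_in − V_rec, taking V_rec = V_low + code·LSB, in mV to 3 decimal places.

0.307 mV

One LSB is 1.25 V / 2048 = 0.610 mV.
(0.336 − 0)/0.000610352 = 550.5024; ⌊·⌋ gives code 550.
Reconstructed: 0.33569336 V.
V_in − V_rec = 0.000306641 V = 0.307 mV.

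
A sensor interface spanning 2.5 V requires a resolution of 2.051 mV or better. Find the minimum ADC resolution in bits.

Number of steps required ≥ 2.5 V / 2.051 mV = 1218.92.
Need 2^N ≥ 1218.92; 2^10 = 1024, 2^11 = 2048.
Minimum N = 11.

11 bits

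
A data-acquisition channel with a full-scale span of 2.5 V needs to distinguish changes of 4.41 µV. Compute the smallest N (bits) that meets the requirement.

Number of steps required ≥ 2.5 V / 4.41 µV = 566893.42.
Need 2^N ≥ 566893.42; 2^19 = 524288, 2^20 = 1048576.
Minimum N = 20.

20 bits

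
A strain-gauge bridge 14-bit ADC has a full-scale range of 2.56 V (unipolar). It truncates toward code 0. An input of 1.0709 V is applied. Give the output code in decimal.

Full-scale span = 2.56 V; LSB = 2.56/2^14 = 156.25 µV.
Input sits at 6853.760 steps above V_low.
Floor → code 6853.

code 6853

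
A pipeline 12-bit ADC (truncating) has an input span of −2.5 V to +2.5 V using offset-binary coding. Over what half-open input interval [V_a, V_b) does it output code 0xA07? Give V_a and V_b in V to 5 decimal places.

LSB = 5/2^12 = 1.221 mV.
Code 0xA07 = 2567 decimal.
V_a = V_low + 2567·LSB = 0.633545 V; V_b = V_low + 2568·LSB = 0.634766 V.

[0.63354 V, 0.63477 V)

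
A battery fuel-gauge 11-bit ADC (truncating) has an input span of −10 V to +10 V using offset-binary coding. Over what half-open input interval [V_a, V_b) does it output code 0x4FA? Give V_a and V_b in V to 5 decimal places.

LSB = 20/2^11 = 9.766 mV.
Code 0x4FA = 1274 decimal.
V_a = V_low + 1274·LSB = 2.44141 V; V_b = V_low + 1275·LSB = 2.45117 V.

[2.44141 V, 2.45117 V)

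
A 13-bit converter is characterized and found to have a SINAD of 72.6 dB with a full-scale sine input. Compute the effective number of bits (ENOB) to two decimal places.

ENOB = (SINAD − 1.76) / 6.02 = (72.6 − 1.76)/6.02 = 11.767.

11.77 bits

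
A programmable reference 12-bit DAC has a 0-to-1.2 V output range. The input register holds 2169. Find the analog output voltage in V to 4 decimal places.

LSB = 1.2 V / 2^12 = 292.97 µV.
V_out = 0 + 2169 × 0.000292969 V = 0.635449 V.

0.6354 V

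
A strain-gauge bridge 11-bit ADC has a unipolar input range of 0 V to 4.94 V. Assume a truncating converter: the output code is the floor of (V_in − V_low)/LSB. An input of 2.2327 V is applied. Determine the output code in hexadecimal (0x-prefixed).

code 0x39D (decimal 925)

LSB = 4.94 V / 2048 = 2.412 mV.
(2.2327 − 0) / 0.00241211 = 925.621 LSBs.
Floor → code 925.
In hexadecimal (0x-prefixed): 0x39D.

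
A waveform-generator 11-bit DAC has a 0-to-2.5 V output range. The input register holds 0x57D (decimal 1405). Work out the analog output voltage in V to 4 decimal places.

LSB = 2.5 V / 2^11 = 1.221 mV.
Code 0x57D = 1405 decimal.
V_out = 0 + 1405 × 0.0012207 V = 1.71509 V.

1.7151 V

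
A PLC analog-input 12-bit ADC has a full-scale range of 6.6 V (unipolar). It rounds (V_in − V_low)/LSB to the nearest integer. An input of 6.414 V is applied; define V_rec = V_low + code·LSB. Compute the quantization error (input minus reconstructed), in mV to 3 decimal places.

Step size: 6.6 V ÷ 2^12 = 1.611 mV.
(V_in − V_low)/LSB = (6.414 − 0)/0.00161133 = 3980.5673 → code 3981 (round).
V_rec = 0 + 3981·0.00161133 = 6.4146973 V.
V_in − V_rec = -0.000697266 V = -0.697 mV.

-0.697 mV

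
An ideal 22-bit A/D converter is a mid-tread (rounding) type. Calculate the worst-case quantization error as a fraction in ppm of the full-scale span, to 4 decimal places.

0.1192 ppm

Rounding → worst-case error = ½ LSB = V_FS/2^23, so 1e+06/8388608 = 0.119209 ppm of full scale.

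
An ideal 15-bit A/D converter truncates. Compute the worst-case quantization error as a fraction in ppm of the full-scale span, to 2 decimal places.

Truncating → worst-case error = 1 LSB = V_FS/2^15, so 1e+06/32768 = 30.5176 ppm of full scale.

30.52 ppm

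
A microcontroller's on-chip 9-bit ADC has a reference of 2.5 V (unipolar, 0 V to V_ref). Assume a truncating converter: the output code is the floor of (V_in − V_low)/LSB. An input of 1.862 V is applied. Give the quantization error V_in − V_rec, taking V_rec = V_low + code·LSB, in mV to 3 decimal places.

1.648 mV

LSB = 2.5/2^9 = 4.883 mV.
(1.862 − 0)/0.00488281 = 381.3376; ⌊·⌋ gives code 381.
Reconstructed: 1.8603516 V.
Error = 1.862 − 1.8603516 = 0.00164844 V = 1.648 mV.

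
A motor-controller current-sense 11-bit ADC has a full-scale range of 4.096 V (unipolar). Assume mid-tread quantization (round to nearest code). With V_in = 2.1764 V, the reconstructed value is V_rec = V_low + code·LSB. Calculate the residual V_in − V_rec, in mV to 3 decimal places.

LSB = 4.096/2^11 = 2.000 mV.
(V_in − V_low)/LSB = (2.1764 − 0)/0.002 = 1088.2000 → code 1088 (round).
Reconstructed: 2.176 V.
V_in − V_rec = 0.0004 V = 0.400 mV.

0.400 mV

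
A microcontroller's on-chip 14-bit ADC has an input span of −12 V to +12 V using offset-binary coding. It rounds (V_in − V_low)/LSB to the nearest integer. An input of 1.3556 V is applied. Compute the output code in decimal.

code 9117

LSB = 24 V / 16384 = 1.465 mV.
(V_in − V_low)/LSB = (1.3556 − (−12)) / 0.00146484 = 9117.423.
Round → code 9117.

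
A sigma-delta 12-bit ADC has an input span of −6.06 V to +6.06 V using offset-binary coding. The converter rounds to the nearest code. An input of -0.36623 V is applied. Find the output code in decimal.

With 4096 levels over 12.12 V, one step is 2.959 mV.
(V_in − V_low)/LSB = (-0.36623 − (−6.06)) / 0.00295898 = 1924.231.
round(1924.231) = 1924.

code 1924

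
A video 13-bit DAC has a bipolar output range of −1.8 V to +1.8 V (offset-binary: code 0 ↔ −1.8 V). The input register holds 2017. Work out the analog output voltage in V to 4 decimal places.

-0.9136 V

LSB = 3.6 V / 2^13 = 439.45 µV.
V_out = (−1.8) + 2017 × 0.000439453 V = -0.913623 V.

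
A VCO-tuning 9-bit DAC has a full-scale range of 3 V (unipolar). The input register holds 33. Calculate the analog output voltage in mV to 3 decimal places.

LSB = 3 V / 2^9 = 5.859 mV.
V_out = 0 + 33 × 0.00585938 V = 0.193359 V.
= 193.359 mV.

193.359 mV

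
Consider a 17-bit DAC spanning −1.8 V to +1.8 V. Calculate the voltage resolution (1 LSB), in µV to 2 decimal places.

27.47 µV

Full-scale span = 3.6 V.
LSB = 3.6 / 2^17 = 3.6 / 131072 = 2.74658e-05 V = 27.47 µV.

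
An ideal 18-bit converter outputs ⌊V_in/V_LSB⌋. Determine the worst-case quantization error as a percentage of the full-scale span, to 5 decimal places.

Truncating → worst-case error = 1 LSB = V_FS/2^18, so 100/262144 = 0.00038147 % of full scale.

0.00038 %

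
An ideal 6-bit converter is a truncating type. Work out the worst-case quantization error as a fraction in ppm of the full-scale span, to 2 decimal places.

Truncating → worst-case error = 1 LSB = V_FS/2^6, so 1e+06/64 = 15625 ppm of full scale.

15625.00 ppm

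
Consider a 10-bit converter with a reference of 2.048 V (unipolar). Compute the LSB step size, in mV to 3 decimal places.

2.000 mV

Full-scale span = 2.048 V.
LSB = 2.048 / 2^10 = 2.048 / 1024 = 0.002 V = 2.000 mV.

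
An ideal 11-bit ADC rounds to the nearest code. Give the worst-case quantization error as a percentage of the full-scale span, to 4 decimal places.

Rounding → worst-case error = ½ LSB = V_FS/2^12, so 100/4096 = 0.0244141 % of full scale.

0.0244 %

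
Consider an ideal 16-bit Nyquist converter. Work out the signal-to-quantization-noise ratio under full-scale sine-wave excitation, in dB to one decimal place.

98.1 dB

SNR ≈ 6.02·N + 1.76 dB = 6.02·16 + 1.76 = 98.08 dB.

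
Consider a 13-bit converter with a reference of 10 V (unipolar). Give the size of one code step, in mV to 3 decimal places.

Full-scale span = 10 V.
LSB = 10 / 2^13 = 10 / 8192 = 0.0012207 V = 1.221 mV.

1.221 mV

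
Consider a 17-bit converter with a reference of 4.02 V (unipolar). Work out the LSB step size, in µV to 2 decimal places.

Full-scale span = 4.02 V.
LSB = 4.02 / 2^17 = 4.02 / 131072 = 3.06702e-05 V = 30.67 µV.

30.67 µV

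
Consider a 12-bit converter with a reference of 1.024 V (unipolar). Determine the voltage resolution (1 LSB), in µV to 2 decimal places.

250.00 µV

Full-scale span = 1.024 V.
LSB = 1.024 / 2^12 = 1.024 / 4096 = 0.00025 V = 250.00 µV.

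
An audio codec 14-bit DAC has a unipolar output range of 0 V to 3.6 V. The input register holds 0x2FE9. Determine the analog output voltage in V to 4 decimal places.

LSB = 3.6 V / 2^14 = 219.73 µV.
Code 0x2FE9 = 12265 decimal.
V_out = 0 + 12265 × 0.000219727 V = 2.69495 V.

2.6949 V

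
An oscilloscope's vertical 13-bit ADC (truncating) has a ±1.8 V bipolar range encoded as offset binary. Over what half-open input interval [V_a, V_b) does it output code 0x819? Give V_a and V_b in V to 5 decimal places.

[-0.88901 V, -0.88857 V)

LSB = 3.6/2^13 = 439.45 µV.
Code 0x819 = 2073 decimal.
V_a = V_low + 2073·LSB = -0.889014 V; V_b = V_low + 2074·LSB = -0.888574 V.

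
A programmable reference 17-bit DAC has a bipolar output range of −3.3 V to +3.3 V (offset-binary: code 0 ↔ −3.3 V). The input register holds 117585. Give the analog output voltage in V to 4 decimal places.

2.6209 V

LSB = 6.6 V / 2^17 = 50.35 µV.
V_out = (−3.3) + 117585 × 5.0354e-05 V = 2.62088 V.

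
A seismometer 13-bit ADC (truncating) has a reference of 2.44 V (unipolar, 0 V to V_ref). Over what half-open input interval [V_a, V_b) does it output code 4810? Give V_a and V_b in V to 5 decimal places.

[1.43267 V, 1.43296 V)

LSB = 2.44/2^13 = 297.85 µV.
V_a = V_low + 4810·LSB = 1.43267 V; V_b = V_low + 4811·LSB = 1.43296 V.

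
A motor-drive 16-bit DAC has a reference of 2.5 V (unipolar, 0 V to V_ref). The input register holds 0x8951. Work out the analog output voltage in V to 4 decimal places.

LSB = 2.5 V / 2^16 = 38.15 µV.
Code 0x8951 = 35153 decimal.
V_out = 0 + 35153 × 3.8147e-05 V = 1.34098 V.

1.3410 V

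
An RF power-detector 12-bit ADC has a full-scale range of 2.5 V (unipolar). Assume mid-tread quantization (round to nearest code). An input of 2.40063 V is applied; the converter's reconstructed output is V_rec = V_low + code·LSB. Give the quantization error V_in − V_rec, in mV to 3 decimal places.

0.117 mV

One LSB is 2.5 V / 4096 = 0.610 mV.
(2.40063 − 0)/0.000610352 = 3933.1922; round gives code 3933.
Reconstructed: 2.4005127 V.
Difference: 0.000117305 V → 0.117 mV.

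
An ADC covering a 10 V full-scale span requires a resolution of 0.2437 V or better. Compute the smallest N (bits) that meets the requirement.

6 bits

Number of steps required ≥ 10 V / 0.2437 V = 41.03.
Need 2^N ≥ 41.03; 2^5 = 32, 2^6 = 64.
Minimum N = 6.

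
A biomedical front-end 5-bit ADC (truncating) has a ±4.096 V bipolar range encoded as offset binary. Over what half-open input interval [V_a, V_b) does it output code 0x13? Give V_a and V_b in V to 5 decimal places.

[0.76800 V, 1.02400 V)

LSB = 8.192/2^5 = 256.000 mV.
Code 0x13 = 19 decimal.
V_a = V_low + 19·LSB = 0.768 V; V_b = V_low + 20·LSB = 1.024 V.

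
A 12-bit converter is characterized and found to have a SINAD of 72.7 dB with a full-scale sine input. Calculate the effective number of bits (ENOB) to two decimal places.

ENOB = (SINAD − 1.76) / 6.02 = (72.7 − 1.76)/6.02 = 11.784.

11.78 bits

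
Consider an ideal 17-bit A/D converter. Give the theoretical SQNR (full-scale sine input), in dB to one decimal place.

104.1 dB

SNR ≈ 6.02·N + 1.76 dB = 6.02·17 + 1.76 = 104.10 dB.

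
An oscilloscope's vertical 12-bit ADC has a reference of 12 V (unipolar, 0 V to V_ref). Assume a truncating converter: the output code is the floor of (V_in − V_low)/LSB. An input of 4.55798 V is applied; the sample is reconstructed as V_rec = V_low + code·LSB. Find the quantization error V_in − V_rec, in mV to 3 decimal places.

2.316 mV

One LSB is 12 V / 4096 = 2.930 mV.
(4.55798 − 0)/0.00292969 = 1555.7905; ⌊·⌋ gives code 1555.
V_rec = 0 + 1555·0.00292969 = 4.5556641 V.
V_in − V_rec = 0.00231594 V = 2.316 mV.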